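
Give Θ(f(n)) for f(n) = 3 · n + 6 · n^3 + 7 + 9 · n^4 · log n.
f(n) ∈ Θ(n^4 · log n)

Compare the terms by growth order. For large n, n^a · (log n)^b dominates n^a' · (log n)^b' iff a > a', or (a = a' and b > b'). Ranking the 4 terms shows the dominant one is 9 · n^4 · log n. Hence f(n) ∈ Θ(n^4 · log n).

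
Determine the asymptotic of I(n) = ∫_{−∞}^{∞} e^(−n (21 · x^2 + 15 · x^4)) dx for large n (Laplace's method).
I(n) ~ sqrt(π/(21n))

φ(x) = 21 · x^2 + 15 · x^4 has its unique global minimum at x* = 0 (since φ'(x) = 42x + 60x^3 = 0 only at x = 0 for real x with both coefficients positive, and φ → ∞ as |x| → ∞). At x* = 0, φ(0) = 0 and φ''(0) = 42. Laplace's method then gives
  I(n) ~ sqrt(2π / (n · φ''(0))) · e^(−n φ(0)) = sqrt(2π / (42n)) = sqrt(π/(21n)).
The 15 · x^4 term contributes only at subleading order (an O(1/n) relative correction).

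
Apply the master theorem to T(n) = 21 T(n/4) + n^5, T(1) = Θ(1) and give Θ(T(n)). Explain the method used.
T(n) = Θ(n^5)

log_4 21 ≈ 2.196. f(n) = n^5 dominates n^(log_4 21) since 5 > 2.196, and the regularity condition a·f(n/b) = 21·(n/4)^5 = (21/1024)·n^5 ≤ c·f(n) holds with c = 21/1024 ≈ 0.0205 < 1. So this is Case 3: T(n) = Θ(f(n)) = Θ(n^5).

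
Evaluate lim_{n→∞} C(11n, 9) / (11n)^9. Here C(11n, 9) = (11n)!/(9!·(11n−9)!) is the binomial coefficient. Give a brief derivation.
lim = 1/9! = 1/362880

With N = 11n → ∞: C(N, 9) / N^9 = [N(N−1)…(N−8)] / (9! · N^9) = (1/9!) · 1 · (1 − 1/(11n)) · … · (1 − 8/(11n)). Each factor → 1 as N → ∞, so the limit is 1/9! = 1/362880.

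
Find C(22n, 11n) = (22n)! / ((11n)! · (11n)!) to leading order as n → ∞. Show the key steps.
C(22n, 11n) ~ (4)^(11n) · sqrt(1/(π·11n))

Write N = 11n. Apply Stirling to each factorial:
  (2N)! ~ sqrt(2π·2N) · (2N/e)^(2N),
  N! ~ sqrt(2π N) · (N/e)^N,
  (1N)! ~ sqrt(2π·1N) · (1N/e)^(1N).
The exponential factors combine to (2N)^(2N) / (N^N · (1N)^(1N)) = 2^(2N)/1^(1N) = (2^2/1^1)^N = (4)^N.
The square-root prefactors combine to sqrt(2π·2N) / (sqrt(2π N)·sqrt(2π·1N)) = sqrt(2 / (2π·1·N)) = sqrt(1/(π·11n)).
Substituting N = 11n: C(22n, 11n) ~ (4)^(11n) · sqrt(1/(π·11n)).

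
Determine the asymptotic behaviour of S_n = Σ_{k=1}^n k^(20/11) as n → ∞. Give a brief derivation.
S_n ~ (11/31) · n^(31/11)

Integral comparison: Σ_{k=1}^n k^(20/11) = ∫_0^n x^(20/11) dx + O(n^(20/11)). The integral is n^(1 + 20/11) / (1 + 20/11) = n^((20+11)/11) / ((20+11)/11) = (11/31) · n^(31/11).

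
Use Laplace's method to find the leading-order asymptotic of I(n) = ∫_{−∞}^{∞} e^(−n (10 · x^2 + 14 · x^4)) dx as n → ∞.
I(n) ~ sqrt(π/(10n))

φ(x) = 10 · x^2 + 14 · x^4 has its unique global minimum at x* = 0 (since φ'(x) = 20x + 56x^3 = 0 only at x = 0 for real x with both coefficients positive, and φ → ∞ as |x| → ∞). At x* = 0, φ(0) = 0 and φ''(0) = 20. Laplace's method then gives
  I(n) ~ sqrt(2π / (n · φ''(0))) · e^(−n φ(0)) = sqrt(2π / (20n)) = sqrt(π/(10n)).
The 14 · x^4 term contributes only at subleading order (an O(1/n) relative correction).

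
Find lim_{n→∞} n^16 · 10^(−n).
lim = 0

Exponentials with base > 1 dominate every fixed polynomial: for any fixed c, n^c / 10^n → 0 as n → ∞ (e.g. by the ratio test, or by writing 10^n = e^(n ln 10) and noting e^(n ln 10) / n^c → ∞). Hence n^16 · 10^(−n) = n^16 / 10^n → 0.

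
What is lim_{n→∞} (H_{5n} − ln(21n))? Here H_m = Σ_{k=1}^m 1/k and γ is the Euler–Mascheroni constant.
lim = ln(5/21) + γ

By Euler-Maclaurin, H_m = ln m + γ + O(1/m). So
  H_{5n} − ln(21n) = ln(5n) + γ − ln(21n) + O(1/n)
                       = ln(5/21) + γ + O(1/n).
Hence the limit is ln(5/21) + γ.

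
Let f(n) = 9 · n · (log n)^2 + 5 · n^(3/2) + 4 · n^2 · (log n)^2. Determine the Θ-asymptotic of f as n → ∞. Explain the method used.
f(n) ∈ Θ(n^2 · (log n)^2)

Compare the terms by growth order. For large n, n^a · (log n)^b dominates n^a' · (log n)^b' iff a > a', or (a = a' and b > b'). Ranking the 3 terms shows the dominant one is 4 · n^2 · (log n)^2. Hence f(n) ∈ Θ(n^2 · (log n)^2).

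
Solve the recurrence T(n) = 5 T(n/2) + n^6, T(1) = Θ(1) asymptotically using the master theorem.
T(n) = Θ(n^6)

log_2 5 ≈ 2.322. f(n) = n^6 dominates n^(log_2 5) since 6 > 2.322, and the regularity condition a·f(n/b) = 5·(n/2)^6 = (5/64)·n^6 ≤ c·f(n) holds with c = 5/64 ≈ 0.0781 < 1. So this is Case 3: T(n) = Θ(f(n)) = Θ(n^6).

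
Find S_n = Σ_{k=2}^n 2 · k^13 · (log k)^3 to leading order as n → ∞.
S_n ~ n^14 · (log n)^3 / 7

By integral comparison, S_n = ∫_1^n 2 · x^13 · (log x)^3 dx + O(n^13 · (log n)^3). For the integral, the leading term of ∫_1^n x^13 (log x)^3 dx is n^14/14 · (log n)^3 (by repeated integration by parts; each step lowers the log-exponent and produces a relatively O(1/log n) correction). Hence S_n ~ n^14 · (log n)^3 / 7.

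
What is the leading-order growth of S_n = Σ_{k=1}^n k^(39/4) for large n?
S_n ~ (4/43) · n^(43/4)

Integral comparison: Σ_{k=1}^n k^(39/4) = ∫_0^n x^(39/4) dx + O(n^(39/4)). The integral is n^(1 + 39/4) / (1 + 39/4) = n^((39+4)/4) / ((39+4)/4) = (4/43) · n^(43/4).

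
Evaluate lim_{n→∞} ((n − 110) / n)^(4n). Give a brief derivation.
lim = e^(−440)

Rewrite as (1 − 110/n)^(4n). By the standard limit (1 + x/n)^n → e^x, we have (1 − 110/n)^n → e^(−110), and raising to the 4th power gives e^(−440).
More precisely, ln[(1 − 110/n)^(4n)] = 4n · ln(1 − 110/n) = 4n · (-110/n + O(1/n^2)) = -440 + O(1/n) → -440.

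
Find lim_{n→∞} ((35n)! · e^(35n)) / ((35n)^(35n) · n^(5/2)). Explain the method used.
lim = 0

Stirling: (35n)! ~ sqrt(2π·35n) · (35n/e)^(35n). Hence
  (35n)! · e^(35n) / (35n)^(35n) ~ sqrt(2π·35n).
Dividing by n^(5/2): sqrt(2π·35n) / n^(5/2) = sqrt(2π·35) · n^((1−5)/2), so the expression behaves like sqrt(2π·35) · n^((1−5)/2) → 0.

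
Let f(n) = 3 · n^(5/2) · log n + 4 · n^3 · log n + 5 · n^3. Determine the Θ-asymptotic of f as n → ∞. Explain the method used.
f(n) ∈ Θ(n^3 · log n)

Compare the terms by growth order. For large n, n^a · (log n)^b dominates n^a' · (log n)^b' iff a > a', or (a = a' and b > b'). Ranking the 3 terms shows the dominant one is 4 · n^3 · log n. Hence f(n) ∈ Θ(n^3 · log n).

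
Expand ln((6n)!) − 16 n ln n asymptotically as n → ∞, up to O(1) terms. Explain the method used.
ln((6n)!) − 16 n ln n = −10 n ln n + 6(ln 6 − 1) n + (1/2) ln(2π·6n) + O(1/n)

Stirling: ln((6n)!) = 6n ln(6n) − 6n + (1/2) ln(2π·6n) + O(1/n).
Expand 6n ln(6n) = 6n (ln n + ln 6) = 6n ln n + 6n ln 6.
Subtract 16n ln n: leading term is (6 − 16) n ln n = −10 n ln n. The next term is 6n ln 6 − 6n = 6(ln 6 − 1) n. Then the (1/2) ln(2π·6n) correction.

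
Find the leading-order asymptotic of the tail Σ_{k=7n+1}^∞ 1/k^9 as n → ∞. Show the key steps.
Σ_{k>7n} 1/k^9 ~ 1/(8 · (7n)^8)

Compare to the integral: ∫_{7n}^∞ x^(−9) dx = [−x^(−8)/8]_{7n}^∞ = 1/((9−1)·(7n)^8). Euler-Maclaurin then gives
  Σ_{k>7n} 1/k^9 = ∫_{7n}^∞ dx/x^9 − 1/(2·(7n)^9) + O(1/(7n)^10).
(Equivalently this is ζ(9) − Σ_{k≤7n} 1/k^9.)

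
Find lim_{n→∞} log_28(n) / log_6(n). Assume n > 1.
lim = ln(6) / ln(28) = log_28(6)

Change of base: log_28(n) = ln n / ln 28 and log_6(n) = ln n / ln 6. The ratio is (ln n / ln 28) · (ln 6 / ln n) = ln 6 / ln 28, a constant independent of n. So the limit is ln 6 / ln 28 = log_28(6).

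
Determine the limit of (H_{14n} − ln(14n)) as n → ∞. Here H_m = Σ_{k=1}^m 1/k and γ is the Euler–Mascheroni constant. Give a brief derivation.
lim = γ

By Euler-Maclaurin, H_m = ln m + γ + O(1/m). So
  H_{14n} − ln(14n) = ln(14n) + γ − ln(14n) + O(1/n)
                       = ln(14/14) + γ + O(1/n).
Hence the limit is γ (since ln 1 = 0).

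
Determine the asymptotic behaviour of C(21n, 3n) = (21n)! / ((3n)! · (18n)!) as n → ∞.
C(21n, 3n) ~ (823543/46656)^(3n) · sqrt(7/(12π·3n))

Write N = 3n. Apply Stirling to each factorial:
  (7N)! ~ sqrt(2π·7N) · (7N/e)^(7N),
  N! ~ sqrt(2π N) · (N/e)^N,
  (6N)! ~ sqrt(2π·6N) · (6N/e)^(6N).
The exponential factors combine to (7N)^(7N) / (N^N · (6N)^(6N)) = 7^(7N)/6^(6N) = (7^7/6^6)^N = (823543/46656)^N.
The square-root prefactors combine to sqrt(2π·7N) / (sqrt(2π N)·sqrt(2π·6N)) = sqrt(7 / (2π·6·N)) = sqrt(7/(12π·3n)).
Substituting N = 3n: C(21n, 3n) ~ (823543/46656)^(3n) · sqrt(7/(12π·3n)).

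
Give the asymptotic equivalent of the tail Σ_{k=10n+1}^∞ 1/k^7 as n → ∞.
Σ_{k>10n} 1/k^7 ~ 1/(6 · (10n)^6)

Compare to the integral: ∫_{10n}^∞ x^(−7) dx = [−x^(−6)/6]_{10n}^∞ = 1/((7−1)·(10n)^6). Euler-Maclaurin then gives
  Σ_{k>10n} 1/k^7 = ∫_{10n}^∞ dx/x^7 − 1/(2·(10n)^7) + O(1/(10n)^8).
(Equivalently this is ζ(7) − Σ_{k≤10n} 1/k^7.)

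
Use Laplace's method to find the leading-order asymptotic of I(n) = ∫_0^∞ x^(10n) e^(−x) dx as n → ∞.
I(n) ~ sqrt(2π·10n) · (10n/e)^(10n)

Write the integrand as exp(10n ln x − x) and set f(x) = 10n ln x − x. Then f'(x) = 10n/x − 1 = 0 at x* = 10n, and f''(x*) = −10n/x*^2 = −1/(10n). Laplace's method (interior maximum) gives
  I(n) ~ e^(f(x*)) · sqrt(2π / |f''(x*)|)
        = exp(10n ln(10n) − 10n) · sqrt(2π · 10n)
        = (10n)^(10n) e^(−10n) · sqrt(2π·10n)
        = sqrt(2π·10n) · (10n/e)^(10n).
This matches Γ(10n+1) with Stirling applied to Γ.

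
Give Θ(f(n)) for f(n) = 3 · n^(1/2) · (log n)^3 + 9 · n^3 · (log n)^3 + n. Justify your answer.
f(n) ∈ Θ(n^3 · (log n)^3)

Compare the terms by growth order. For large n, n^a · (log n)^b dominates n^a' · (log n)^b' iff a > a', or (a = a' and b > b'). Ranking the 3 terms shows the dominant one is 9 · n^3 · (log n)^3. Hence f(n) ∈ Θ(n^3 · (log n)^3).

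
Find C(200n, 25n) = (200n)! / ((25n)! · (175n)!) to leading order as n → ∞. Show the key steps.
C(200n, 25n) ~ (16777216/823543)^(25n) · sqrt(4/(7π·25n))

Write N = 25n. Apply Stirling to each factorial:
  (8N)! ~ sqrt(2π·8N) · (8N/e)^(8N),
  N! ~ sqrt(2π N) · (N/e)^N,
  (7N)! ~ sqrt(2π·7N) · (7N/e)^(7N).
The exponential factors combine to (8N)^(8N) / (N^N · (7N)^(7N)) = 8^(8N)/7^(7N) = (8^8/7^7)^N = (16777216/823543)^N.
The square-root prefactors combine to sqrt(2π·8N) / (sqrt(2π N)·sqrt(2π·7N)) = sqrt(8 / (2π·7·N)) = sqrt(4/(7π·25n)).
Substituting N = 25n: C(200n, 25n) ~ (16777216/823543)^(25n) · sqrt(4/(7π·25n)).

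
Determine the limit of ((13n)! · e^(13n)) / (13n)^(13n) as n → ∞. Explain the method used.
lim = ∞

Stirling: (13n)! ~ sqrt(2π·13n) · (13n/e)^(13n). Hence
  (13n)! · e^(13n) / (13n)^(13n) ~ sqrt(2π·13n) = sqrt(2π·13) · sqrt(n) → ∞.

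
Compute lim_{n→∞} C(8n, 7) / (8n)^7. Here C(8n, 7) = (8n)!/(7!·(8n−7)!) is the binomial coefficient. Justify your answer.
lim = 1/7! = 1/5040

With N = 8n → ∞: C(N, 7) / N^7 = [N(N−1)…(N−6)] / (7! · N^7) = (1/7!) · 1 · (1 − 1/(8n)) · … · (1 − 6/(8n)). Each factor → 1 as N → ∞, so the limit is 1/7! = 1/5040.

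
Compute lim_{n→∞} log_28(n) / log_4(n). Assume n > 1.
lim = ln(4) / ln(28) = log_28(4)

Change of base: log_28(n) = ln n / ln 28 and log_4(n) = ln n / ln 4. The ratio is (ln n / ln 28) · (ln 4 / ln n) = ln 4 / ln 28, a constant independent of n. So the limit is ln 4 / ln 28 = log_28(4).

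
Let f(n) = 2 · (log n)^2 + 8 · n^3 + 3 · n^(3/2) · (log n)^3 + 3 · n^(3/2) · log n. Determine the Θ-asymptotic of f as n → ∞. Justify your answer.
f(n) ∈ Θ(n^3)

Compare the terms by growth order. For large n, n^a · (log n)^b dominates n^a' · (log n)^b' iff a > a', or (a = a' and b > b'). Ranking the 4 terms shows the dominant one is 8 · n^3. Hence f(n) ∈ Θ(n^3).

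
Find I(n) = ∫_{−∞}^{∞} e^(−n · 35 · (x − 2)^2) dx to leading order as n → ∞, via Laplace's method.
I(n) = sqrt(π/(35n))

Here φ(x) = 35 · (x − 2)^2 has its unique minimum at x* = 2 with φ(x*) = 0 and φ''(x*) = 70. Laplace's method gives
  I(n) ~ e^(−n φ(x*)) · sqrt(2π / (n · φ''(x*))) = sqrt(2π / (70n)) = sqrt(π/(35n)).
This is exact: substituting u = (x − 2)·sqrt(35n) gives I(n) = (1/sqrt(35n)) ∫_{−∞}^{∞} e^(−u^2) du = sqrt(π/(35n)).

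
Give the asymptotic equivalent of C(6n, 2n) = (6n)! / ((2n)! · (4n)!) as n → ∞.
C(6n, 2n) ~ (27/4)^(2n) · sqrt(3/(4π·2n))

Write N = 2n. Apply Stirling to each factorial:
  (3N)! ~ sqrt(2π·3N) · (3N/e)^(3N),
  N! ~ sqrt(2π N) · (N/e)^N,
  (2N)! ~ sqrt(2π·2N) · (2N/e)^(2N).
The exponential factors combine to (3N)^(3N) / (N^N · (2N)^(2N)) = 3^(3N)/2^(2N) = (3^3/2^2)^N = (27/4)^N.
The square-root prefactors combine to sqrt(2π·3N) / (sqrt(2π N)·sqrt(2π·2N)) = sqrt(3 / (2π·2·N)) = sqrt(3/(4π·2n)).
Substituting N = 2n: C(6n, 2n) ~ (27/4)^(2n) · sqrt(3/(4π·2n)).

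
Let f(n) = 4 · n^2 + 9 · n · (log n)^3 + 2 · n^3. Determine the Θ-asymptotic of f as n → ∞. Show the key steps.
f(n) ∈ Θ(n^3)

Compare the terms by growth order. For large n, n^a · (log n)^b dominates n^a' · (log n)^b' iff a > a', or (a = a' and b > b'). Ranking the 3 terms shows the dominant one is 2 · n^3. Hence f(n) ∈ Θ(n^3).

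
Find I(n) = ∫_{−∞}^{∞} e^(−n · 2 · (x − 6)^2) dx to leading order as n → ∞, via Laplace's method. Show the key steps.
I(n) = sqrt(π/(2n))

Here φ(x) = 2 · (x − 6)^2 has its unique minimum at x* = 6 with φ(x*) = 0 and φ''(x*) = 4. Laplace's method gives
  I(n) ~ e^(−n φ(x*)) · sqrt(2π / (n · φ''(x*))) = sqrt(2π / (4n)) = sqrt(π/(2n)).
This is exact: substituting u = (x − 6)·sqrt(2n) gives I(n) = (1/sqrt(2n)) ∫_{−∞}^{∞} e^(−u^2) du = sqrt(π/(2n)).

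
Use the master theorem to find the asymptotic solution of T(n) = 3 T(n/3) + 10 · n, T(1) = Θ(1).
T(n) = Θ(n log n)

log_3 3 = 1, and f(n) = 10 · n = Θ(n^(log_3 3)). This is Case 2 of the master theorem: T(n) = Θ(f(n) · log n) = Θ(n log n).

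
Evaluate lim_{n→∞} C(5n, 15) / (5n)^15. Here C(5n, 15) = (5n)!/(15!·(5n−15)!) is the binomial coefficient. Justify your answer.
lim = 1/15! = 1/1307674368000

With N = 5n → ∞: C(N, 15) / N^15 = [N(N−1)…(N−14)] / (15! · N^15) = (1/15!) · 1 · (1 − 1/(5n)) · … · (1 − 14/(5n)). Each factor → 1 as N → ∞, so the limit is 1/15! = 1/1307674368000.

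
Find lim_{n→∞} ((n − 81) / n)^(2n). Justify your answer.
lim = e^(−162)

Rewrite as (1 − 81/n)^(2n). By the standard limit (1 + x/n)^n → e^x, we have (1 − 81/n)^n → e^(−81), and raising to the 2nd power gives e^(−162).
More precisely, ln[(1 − 81/n)^(2n)] = 2n · ln(1 − 81/n) = 2n · (-81/n + O(1/n^2)) = -162 + O(1/n) → -162.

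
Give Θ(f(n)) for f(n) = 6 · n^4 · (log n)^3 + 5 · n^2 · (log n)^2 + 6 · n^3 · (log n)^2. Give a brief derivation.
f(n) ∈ Θ(n^4 · (log n)^3)

Compare the terms by growth order. For large n, n^a · (log n)^b dominates n^a' · (log n)^b' iff a > a', or (a = a' and b > b'). Ranking the 3 terms shows the dominant one is 6 · n^4 · (log n)^3. Hence f(n) ∈ Θ(n^4 · (log n)^3).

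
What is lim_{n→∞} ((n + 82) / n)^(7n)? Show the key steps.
lim = e^574

Rewrite as (1 + 82/n)^(7n). By the standard limit (1 + x/n)^n → e^x, we have (1 + 82/n)^n → e^82, and raising to the 7th power gives e^574.
More precisely, ln[(1 + 82/n)^(7n)] = 7n · ln(1 + 82/n) = 7n · (82/n + O(1/n^2)) = 574 + O(1/n) → 574.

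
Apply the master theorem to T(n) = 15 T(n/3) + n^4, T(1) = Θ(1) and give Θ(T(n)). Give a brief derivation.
T(n) = Θ(n^4)

log_3 15 ≈ 2.465. f(n) = n^4 dominates n^(log_3 15) since 4 > 2.465, and the regularity condition a·f(n/b) = 15·(n/3)^4 = (15/81)·n^4 ≤ c·f(n) holds with c = 15/81 ≈ 0.185 < 1. So this is Case 3: T(n) = Θ(f(n)) = Θ(n^4).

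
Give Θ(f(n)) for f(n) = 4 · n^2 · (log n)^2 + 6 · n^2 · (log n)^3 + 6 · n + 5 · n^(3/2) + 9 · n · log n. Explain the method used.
f(n) ∈ Θ(n^2 · (log n)^3)

Compare the terms by growth order. For large n, n^a · (log n)^b dominates n^a' · (log n)^b' iff a > a', or (a = a' and b > b'). Ranking the 5 terms shows the dominant one is 6 · n^2 · (log n)^3. Hence f(n) ∈ Θ(n^2 · (log n)^3).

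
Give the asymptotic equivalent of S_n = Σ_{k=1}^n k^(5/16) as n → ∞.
S_n ~ (16/21) · n^(21/16)

Integral comparison: Σ_{k=1}^n k^(5/16) = ∫_0^n x^(5/16) dx + O(n^(5/16)). The integral is n^(1 + 5/16) / (1 + 5/16) = n^((5+16)/16) / ((5+16)/16) = (16/21) · n^(21/16).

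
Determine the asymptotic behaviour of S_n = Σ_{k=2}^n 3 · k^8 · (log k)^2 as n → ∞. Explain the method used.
S_n ~ n^9 · (log n)^2 / 3

By integral comparison, S_n = ∫_1^n 3 · x^8 · (log x)^2 dx + O(n^8 · (log n)^2). For the integral, the leading term of ∫_1^n x^8 (log x)^2 dx is n^9/9 · (log n)^2 (by repeated integration by parts; each step lowers the log-exponent and produces a relatively O(1/log n) correction). Hence S_n ~ n^9 · (log n)^2 / 3.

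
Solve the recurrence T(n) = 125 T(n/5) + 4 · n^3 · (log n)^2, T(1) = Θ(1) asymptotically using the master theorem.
T(n) = Θ(n^3 · (log n)^3)

Here log_5 125 = 3 and f(n) = 4 · n^3 · (log n)^2 = Θ(n^(log_5 125) · (log n)^2). This is the extended Case 2 of the master theorem (f matches the critical exponent up to log factors), giving T(n) = Θ(n^(log_5 125) · (log n)^(2+1)) = Θ(n^3 · (log n)^3).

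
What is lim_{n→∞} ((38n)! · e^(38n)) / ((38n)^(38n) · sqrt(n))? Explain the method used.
lim = sqrt(2π·38)

Stirling: (38n)! ~ sqrt(2π·38n) · (38n/e)^(38n). Hence
  (38n)! · e^(38n) / (38n)^(38n) ~ sqrt(2π·38n).
Dividing by sqrt(n): sqrt(2π·38n) / sqrt(n) = sqrt(2π·38) · n^((1−1)/2), so the limit is sqrt(2π·38).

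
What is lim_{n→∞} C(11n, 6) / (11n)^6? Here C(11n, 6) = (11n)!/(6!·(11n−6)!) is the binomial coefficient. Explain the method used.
lim = 1/6! = 1/720

With N = 11n → ∞: C(N, 6) / N^6 = [N(N−1)…(N−5)] / (6! · N^6) = (1/6!) · 1 · (1 − 1/(11n)) · … · (1 − 5/(11n)). Each factor → 1 as N → ∞, so the limit is 1/6! = 1/720.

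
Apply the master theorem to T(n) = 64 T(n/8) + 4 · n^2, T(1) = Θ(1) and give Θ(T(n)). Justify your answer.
T(n) = Θ(n^2 log n)

log_8 64 = 2, and f(n) = 4 · n^2 = Θ(n^(log_8 64)). This is Case 2 of the master theorem: T(n) = Θ(f(n) · log n) = Θ(n^2 log n).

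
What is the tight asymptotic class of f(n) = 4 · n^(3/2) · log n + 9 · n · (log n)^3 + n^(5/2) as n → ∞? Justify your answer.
f(n) ∈ Θ(n^(5/2))

Compare the terms by growth order. For large n, n^a · (log n)^b dominates n^a' · (log n)^b' iff a > a', or (a = a' and b > b'). Ranking the 3 terms shows the dominant one is n^(5/2). Hence f(n) ∈ Θ(n^(5/2)).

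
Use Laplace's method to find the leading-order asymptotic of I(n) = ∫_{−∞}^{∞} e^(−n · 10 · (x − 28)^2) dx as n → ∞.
I(n) = sqrt(π/(10n))

Here φ(x) = 10 · (x − 28)^2 has its unique minimum at x* = 28 with φ(x*) = 0 and φ''(x*) = 20. Laplace's method gives
  I(n) ~ e^(−n φ(x*)) · sqrt(2π / (n · φ''(x*))) = sqrt(2π / (20n)) = sqrt(π/(10n)).
This is exact: substituting u = (x − 28)·sqrt(10n) gives I(n) = (1/sqrt(10n)) ∫_{−∞}^{∞} e^(−u^2) du = sqrt(π/(10n)).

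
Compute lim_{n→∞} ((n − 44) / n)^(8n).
lim = e^(−352)

Rewrite as (1 − 44/n)^(8n). By the standard limit (1 + x/n)^n → e^x, we have (1 − 44/n)^n → e^(−44), and raising to the 8th power gives e^(−352).
More precisely, ln[(1 − 44/n)^(8n)] = 8n · ln(1 − 44/n) = 8n · (-44/n + O(1/n^2)) = -352 + O(1/n) → -352.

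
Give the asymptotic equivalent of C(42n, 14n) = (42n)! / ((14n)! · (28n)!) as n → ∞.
C(42n, 14n) ~ (27/4)^(14n) · sqrt(3/(4π·14n))

Write N = 14n. Apply Stirling to each factorial:
  (3N)! ~ sqrt(2π·3N) · (3N/e)^(3N),
  N! ~ sqrt(2π N) · (N/e)^N,
  (2N)! ~ sqrt(2π·2N) · (2N/e)^(2N).
The exponential factors combine to (3N)^(3N) / (N^N · (2N)^(2N)) = 3^(3N)/2^(2N) = (3^3/2^2)^N = (27/4)^N.
The square-root prefactors combine to sqrt(2π·3N) / (sqrt(2π N)·sqrt(2π·2N)) = sqrt(3 / (2π·2·N)) = sqrt(3/(4π·14n)).
Substituting N = 14n: C(42n, 14n) ~ (27/4)^(14n) · sqrt(3/(4π·14n)).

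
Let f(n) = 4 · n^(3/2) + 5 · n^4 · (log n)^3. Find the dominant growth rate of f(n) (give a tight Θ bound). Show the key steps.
f(n) ∈ Θ(n^4 · (log n)^3)

Compare the terms by growth order. For large n, n^a · (log n)^b dominates n^a' · (log n)^b' iff a > a', or (a = a' and b > b'). Ranking the 2 terms shows the dominant one is 5 · n^4 · (log n)^3. Hence f(n) ∈ Θ(n^4 · (log n)^3).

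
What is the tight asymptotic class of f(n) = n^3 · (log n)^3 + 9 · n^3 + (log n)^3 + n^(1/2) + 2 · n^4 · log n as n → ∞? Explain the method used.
f(n) ∈ Θ(n^4 · log n)

Compare the terms by growth order. For large n, n^a · (log n)^b dominates n^a' · (log n)^b' iff a > a', or (a = a' and b > b'). Ranking the 5 terms shows the dominant one is 2 · n^4 · log n. Hence f(n) ∈ Θ(n^4 · log n).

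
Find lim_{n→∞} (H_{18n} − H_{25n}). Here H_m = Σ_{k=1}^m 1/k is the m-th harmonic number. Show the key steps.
lim = ln(18/25)

Euler-Maclaurin gives H_m = ln m + γ + 1/(2m) + O(1/m^2). The γ and O(1/m) terms cancel in the difference:
  H_{18n} − H_{25n} = ln(18n) − ln(25n) + O(1/n) = ln(18/25) + O(1/n).
Hence the limit is ln(18/25).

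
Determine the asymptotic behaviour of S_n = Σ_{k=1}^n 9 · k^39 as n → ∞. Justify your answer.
S_n ~ 9 · n^40 / 40

By integral comparison (Euler-Maclaurin), Σ_{k=1}^n 9 · k^39 = 9 · ∫_0^n x^39 dx + O(n^39) = 9 · n^40/40 + O(n^39). (Equivalently, Faulhaber's formula gives the same leading term.)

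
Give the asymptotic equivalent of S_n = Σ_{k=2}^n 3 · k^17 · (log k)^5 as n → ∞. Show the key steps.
S_n ~ n^18 · (log n)^5 / 6

By integral comparison, S_n = ∫_1^n 3 · x^17 · (log x)^5 dx + O(n^17 · (log n)^5). For the integral, the leading term of ∫_1^n x^17 (log x)^5 dx is n^18/18 · (log n)^5 (by repeated integration by parts; each step lowers the log-exponent and produces a relatively O(1/log n) correction). Hence S_n ~ n^18 · (log n)^5 / 6.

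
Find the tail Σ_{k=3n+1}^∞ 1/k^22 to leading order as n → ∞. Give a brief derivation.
Σ_{k>3n} 1/k^22 ~ 1/(21 · (3n)^21)

Compare to the integral: ∫_{3n}^∞ x^(−22) dx = [−x^(−21)/21]_{3n}^∞ = 1/((22−1)·(3n)^21). Euler-Maclaurin then gives
  Σ_{k>3n} 1/k^22 = ∫_{3n}^∞ dx/x^22 − 1/(2·(3n)^22) + O(1/(3n)^23).
(Equivalently this is ζ(22) − Σ_{k≤3n} 1/k^22.)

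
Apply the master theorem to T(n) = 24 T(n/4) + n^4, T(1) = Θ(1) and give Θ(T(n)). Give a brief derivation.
T(n) = Θ(n^4)

log_4 24 ≈ 2.292. f(n) = n^4 dominates n^(log_4 24) since 4 > 2.292, and the regularity condition a·f(n/b) = 24·(n/4)^4 = (24/256)·n^4 ≤ c·f(n) holds with c = 24/256 ≈ 0.0938 < 1. So this is Case 3: T(n) = Θ(f(n)) = Θ(n^4).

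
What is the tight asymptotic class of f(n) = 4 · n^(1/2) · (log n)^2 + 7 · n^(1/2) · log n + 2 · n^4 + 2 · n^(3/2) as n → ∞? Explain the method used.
f(n) ∈ Θ(n^4)

Compare the terms by growth order. For large n, n^a · (log n)^b dominates n^a' · (log n)^b' iff a > a', or (a = a' and b > b'). Ranking the 4 terms shows the dominant one is 2 · n^4. Hence f(n) ∈ Θ(n^4).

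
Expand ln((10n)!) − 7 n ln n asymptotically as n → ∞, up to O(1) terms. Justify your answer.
ln((10n)!) − 7 n ln n = 3 n ln n + 10(ln 10 − 1) n + (1/2) ln(2π·10n) + O(1/n)

Stirling: ln((10n)!) = 10n ln(10n) − 10n + (1/2) ln(2π·10n) + O(1/n).
Expand 10n ln(10n) = 10n (ln n + ln 10) = 10n ln n + 10n ln 10.
Subtract 7n ln n: leading term is (10 − 7) n ln n = 3 n ln n. The next term is 10n ln 10 − 10n = 10(ln 10 − 1) n. Then the (1/2) ln(2π·10n) correction.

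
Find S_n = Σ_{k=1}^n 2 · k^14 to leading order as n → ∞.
S_n ~ 2 · n^15 / 15

By integral comparison (Euler-Maclaurin), Σ_{k=1}^n 2 · k^14 = 2 · ∫_0^n x^14 dx + O(n^14) = 2 · n^15/15 + O(n^14). (Equivalently, Faulhaber's formula gives the same leading term.)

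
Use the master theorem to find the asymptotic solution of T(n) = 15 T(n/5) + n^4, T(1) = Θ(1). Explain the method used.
T(n) = Θ(n^4)

log_5 15 ≈ 1.683. f(n) = n^4 dominates n^(log_5 15) since 4 > 1.683, and the regularity condition a·f(n/b) = 15·(n/5)^4 = (15/625)·n^4 ≤ c·f(n) holds with c = 15/625 ≈ 0.024 < 1. So this is Case 3: T(n) = Θ(f(n)) = Θ(n^4).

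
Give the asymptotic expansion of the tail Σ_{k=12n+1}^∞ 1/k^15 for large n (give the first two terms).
Σ_{k>12n} 1/k^15 = 1/(14 · (12n)^14) − 1/(2 · (12n)^15) + O(1/(12n)^16)

Compare to the integral: ∫_{12n}^∞ x^(−15) dx = [−x^(−14)/14]_{12n}^∞ = 1/((15−1)·(12n)^14). The Euler-Maclaurin correction adds −f(12n)/2 = −1/(2·(12n)^15). Euler-Maclaurin then gives
  Σ_{k>12n} 1/k^15 = ∫_{12n}^∞ dx/x^15 − 1/(2·(12n)^15) + O(1/(12n)^16).
(Equivalently this is ζ(15) − Σ_{k≤12n} 1/k^15.)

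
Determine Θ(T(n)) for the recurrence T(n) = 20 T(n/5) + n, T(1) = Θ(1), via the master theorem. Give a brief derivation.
T(n) = Θ(n^(log_5 20))

Master theorem: compare f(n) = n to n^(log_5 20) where log_5 20 ≈ 1.861. Since 1 < log_5 20, we have f(n) = O(n^(log_5 20 − ε)) for some ε > 0 — Case 1. Hence T(n) = Θ(n^(log_5 20)).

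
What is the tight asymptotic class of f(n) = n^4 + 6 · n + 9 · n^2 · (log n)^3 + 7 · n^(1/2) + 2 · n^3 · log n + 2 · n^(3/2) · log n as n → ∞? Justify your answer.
f(n) ∈ Θ(n^4)

Compare the terms by growth order. For large n, n^a · (log n)^b dominates n^a' · (log n)^b' iff a > a', or (a = a' and b > b'). Ranking the 6 terms shows the dominant one is n^4. Hence f(n) ∈ Θ(n^4).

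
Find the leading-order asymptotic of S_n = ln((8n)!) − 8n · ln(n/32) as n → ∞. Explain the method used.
S_n ~ 8n · (ln 256 − 1) + O(ln n)

Stirling: ln((8n)!) = 8n ln(8n) − 8n + O(ln n).
  S_n = 8n ln(8n) − 8n − 8n ln(n/32) + O(ln n)
      = 8n ln(8n) − 8n ln n + 8n ln 32 − 8n + O(ln n)
      = 8n ln 8 + 8n ln 32 − 8n + O(ln n)
      = 8n (ln 256 − 1) + O(ln n).
Numerically ln(256) − 1 ≈ 4.5452.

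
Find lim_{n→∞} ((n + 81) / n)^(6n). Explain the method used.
lim = e^486

Rewrite as (1 + 81/n)^(6n). By the standard limit (1 + x/n)^n → e^x, we have (1 + 81/n)^n → e^81, and raising to the 6th power gives e^486.
More precisely, ln[(1 + 81/n)^(6n)] = 6n · ln(1 + 81/n) = 6n · (81/n + O(1/n^2)) = 486 + O(1/n) → 486.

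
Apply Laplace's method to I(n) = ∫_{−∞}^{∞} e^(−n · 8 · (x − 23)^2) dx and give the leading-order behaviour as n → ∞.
I(n) = sqrt(π/(8n))

Here φ(x) = 8 · (x − 23)^2 has its unique minimum at x* = 23 with φ(x*) = 0 and φ''(x*) = 16. Laplace's method gives
  I(n) ~ e^(−n φ(x*)) · sqrt(2π / (n · φ''(x*))) = sqrt(2π / (16n)) = sqrt(π/(8n)).
This is exact: substituting u = (x − 23)·sqrt(8n) gives I(n) = (1/sqrt(8n)) ∫_{−∞}^{∞} e^(−u^2) du = sqrt(π/(8n)).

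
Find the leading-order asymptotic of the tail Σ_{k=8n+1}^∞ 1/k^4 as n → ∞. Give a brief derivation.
Σ_{k>8n} 1/k^4 ~ 1/(3 · (8n)^3)

Compare to the integral: ∫_{8n}^∞ x^(−4) dx = [−x^(−3)/3]_{8n}^∞ = 1/((4−1)·(8n)^3). Euler-Maclaurin then gives
  Σ_{k>8n} 1/k^4 = ∫_{8n}^∞ dx/x^4 − 1/(2·(8n)^4) + O(1/(8n)^5).
(Equivalently this is ζ(4) − Σ_{k≤8n} 1/k^4.)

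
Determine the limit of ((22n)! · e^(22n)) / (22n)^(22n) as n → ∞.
lim = ∞

Stirling: (22n)! ~ sqrt(2π·22n) · (22n/e)^(22n). Hence
  (22n)! · e^(22n) / (22n)^(22n) ~ sqrt(2π·22n) = sqrt(2π·22) · sqrt(n) → ∞.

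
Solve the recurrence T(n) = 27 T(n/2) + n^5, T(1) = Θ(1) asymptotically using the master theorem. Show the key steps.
T(n) = Θ(n^5)

log_2 27 ≈ 4.755. f(n) = n^5 dominates n^(log_2 27) since 5 > 4.755, and the regularity condition a·f(n/b) = 27·(n/2)^5 = (27/32)·n^5 ≤ c·f(n) holds with c = 27/32 ≈ 0.844 < 1. So this is Case 3: T(n) = Θ(f(n)) = Θ(n^5).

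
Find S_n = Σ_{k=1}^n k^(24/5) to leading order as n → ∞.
S_n ~ (5/29) · n^(29/5)

Integral comparison: Σ_{k=1}^n k^(24/5) = ∫_0^n x^(24/5) dx + O(n^(24/5)). The integral is n^(1 + 24/5) / (1 + 24/5) = n^((24+5)/5) / ((24+5)/5) = (5/29) · n^(29/5).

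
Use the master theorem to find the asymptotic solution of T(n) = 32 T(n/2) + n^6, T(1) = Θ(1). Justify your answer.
T(n) = Θ(n^6)

log_2 32 ≈ 5.000. f(n) = n^6 dominates n^(log_2 32) since 6 > 5.000, and the regularity condition a·f(n/b) = 32·(n/2)^6 = (32/64)·n^6 ≤ c·f(n) holds with c = 32/64 ≈ 0.5 < 1. So this is Case 3: T(n) = Θ(f(n)) = Θ(n^6).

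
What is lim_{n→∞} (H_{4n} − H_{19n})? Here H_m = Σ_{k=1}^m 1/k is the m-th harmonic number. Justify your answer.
lim = ln(4/19)

Euler-Maclaurin gives H_m = ln m + γ + 1/(2m) + O(1/m^2). The γ and O(1/m) terms cancel in the difference:
  H_{4n} − H_{19n} = ln(4n) − ln(19n) + O(1/n) = ln(4/19) + O(1/n).
Hence the limit is ln(4/19).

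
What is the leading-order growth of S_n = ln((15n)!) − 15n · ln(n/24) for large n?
S_n ~ 15n · (ln 360 − 1) + O(ln n)

Stirling: ln((15n)!) = 15n ln(15n) − 15n + O(ln n).
  S_n = 15n ln(15n) − 15n − 15n ln(n/24) + O(ln n)
      = 15n ln(15n) − 15n ln n + 15n ln 24 − 15n + O(ln n)
      = 15n ln 15 + 15n ln 24 − 15n + O(ln n)
      = 15n (ln 360 − 1) + O(ln n).
Numerically ln(360) − 1 ≈ 4.8861.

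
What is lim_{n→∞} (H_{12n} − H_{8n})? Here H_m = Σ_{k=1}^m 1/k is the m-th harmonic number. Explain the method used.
lim = ln(12/8) = ln(3/2)

Euler-Maclaurin gives H_m = ln m + γ + 1/(2m) + O(1/m^2). The γ and O(1/m) terms cancel in the difference:
  H_{12n} − H_{8n} = ln(12n) − ln(8n) + O(1/n) = ln(12/8) + O(1/n).
Hence the limit is ln(12/8) = ln(3/2).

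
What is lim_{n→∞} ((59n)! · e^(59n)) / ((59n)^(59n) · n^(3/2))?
lim = 0

Stirling: (59n)! ~ sqrt(2π·59n) · (59n/e)^(59n). Hence
  (59n)! · e^(59n) / (59n)^(59n) ~ sqrt(2π·59n).
Dividing by n^(3/2): sqrt(2π·59n) / n^(3/2) = sqrt(2π·59) · n^((1−3)/2), so the expression behaves like sqrt(2π·59) · n^((1−3)/2) → 0.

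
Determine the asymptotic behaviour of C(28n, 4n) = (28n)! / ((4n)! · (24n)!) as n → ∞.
C(28n, 4n) ~ (823543/46656)^(4n) · sqrt(7/(12π·4n))

Write N = 4n. Apply Stirling to each factorial:
  (7N)! ~ sqrt(2π·7N) · (7N/e)^(7N),
  N! ~ sqrt(2π N) · (N/e)^N,
  (6N)! ~ sqrt(2π·6N) · (6N/e)^(6N).
The exponential factors combine to (7N)^(7N) / (N^N · (6N)^(6N)) = 7^(7N)/6^(6N) = (7^7/6^6)^N = (823543/46656)^N.
The square-root prefactors combine to sqrt(2π·7N) / (sqrt(2π N)·sqrt(2π·6N)) = sqrt(7 / (2π·6·N)) = sqrt(7/(12π·4n)).
Substituting N = 4n: C(28n, 4n) ~ (823543/46656)^(4n) · sqrt(7/(12π·4n)).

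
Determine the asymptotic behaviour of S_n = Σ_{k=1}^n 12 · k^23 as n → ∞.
S_n ~ n^24 / 2

By integral comparison (Euler-Maclaurin), Σ_{k=1}^n 12 · k^23 = 12 · ∫_0^n x^23 dx + O(n^23) = 12 · n^24/24 = n^24 / 2 + O(n^23). (Equivalently, Faulhaber's formula gives the same leading term.)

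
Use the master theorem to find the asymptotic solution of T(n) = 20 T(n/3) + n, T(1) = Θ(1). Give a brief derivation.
T(n) = Θ(n^(log_3 20))

Master theorem: compare f(n) = n to n^(log_3 20) where log_3 20 ≈ 2.727. Since 1 < log_3 20, we have f(n) = O(n^(log_3 20 − ε)) for some ε > 0 — Case 1. Hence T(n) = Θ(n^(log_3 20)).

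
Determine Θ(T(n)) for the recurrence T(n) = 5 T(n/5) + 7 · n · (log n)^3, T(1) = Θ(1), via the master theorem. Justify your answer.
T(n) = Θ(n · (log n)^4)

Here log_5 5 = 1 and f(n) = 7 · n · (log n)^3 = Θ(n^(log_5 5) · (log n)^3). This is the extended Case 2 of the master theorem (f matches the critical exponent up to log factors), giving T(n) = Θ(n^(log_5 5) · (log n)^(3+1)) = Θ(n · (log n)^4).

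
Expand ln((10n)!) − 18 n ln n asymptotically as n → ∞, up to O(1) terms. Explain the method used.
ln((10n)!) − 18 n ln n = −8 n ln n + 10(ln 10 − 1) n + (1/2) ln(2π·10n) + O(1/n)

Stirling: ln((10n)!) = 10n ln(10n) − 10n + (1/2) ln(2π·10n) + O(1/n).
Expand 10n ln(10n) = 10n (ln n + ln 10) = 10n ln n + 10n ln 10.
Subtract 18n ln n: leading term is (10 − 18) n ln n = −8 n ln n. The next term is 10n ln 10 − 10n = 10(ln 10 − 1) n. Then the (1/2) ln(2π·10n) correction.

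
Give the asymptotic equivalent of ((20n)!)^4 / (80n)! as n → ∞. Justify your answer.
((20n)!)^4/(80n)! ~ ((2π·20n)^(3/2) / 2) · 4^(−4·20n)  →  0

Write N = 20n. Stirling: N! ~ sqrt(2π N)(N/e)^N and (4N)! ~ sqrt(2π·4N)·(4N/e)^(4N).
  (N!)^4/(4N)! ~ (2π N)^(4/2) (N/e)^(4N) / [sqrt(2π·4N) (4N/e)^(4N)]
     = (2π N)^(4/2) / sqrt(2π·4N) · (N/(4N))^(4N)
     = (2π N)^((4−1)/2) / 2 · 4^(−4N).
Since 4^4 > 1, the factor 4^(−4N) decays exponentially, so the ratio → 0. Substituting N = 20n gives the stated form.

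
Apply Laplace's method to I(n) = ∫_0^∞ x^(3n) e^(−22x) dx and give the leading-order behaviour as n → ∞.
I(n) ~ (sqrt(2π·3n) / 22) · (3n/(22e))^(3n)

Write the integrand as exp(3n ln x − 22x) and set f(x) = 3n ln x − 22x. Then f'(x) = 3n/x − 22 = 0 at x* = 3n/22, and f''(x*) = −3n/x*^2 = −22^2/(3n). Laplace's method (interior maximum) gives
  I(n) ~ e^(f(x*)) · sqrt(2π / |f''(x*)|)
        = exp(3n ln(3n/22) − 3n) · sqrt(2π · 3n / 22^2)
        = (3n/22)^(3n) e^(−3n) · sqrt(2π·3n) / 22
        = (sqrt(2π·3n) / 22) · (3n/(22e))^(3n).
This matches Γ(3n+1)/22^(3n+1) with Stirling applied to Γ.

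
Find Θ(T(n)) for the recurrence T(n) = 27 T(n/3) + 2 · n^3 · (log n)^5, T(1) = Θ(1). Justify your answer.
T(n) = Θ(n^3 · (log n)^6)

Here log_3 27 = 3 and f(n) = 2 · n^3 · (log n)^5 = Θ(n^(log_3 27) · (log n)^5). This is the extended Case 2 of the master theorem (f matches the critical exponent up to log factors), giving T(n) = Θ(n^(log_3 27) · (log n)^(5+1)) = Θ(n^3 · (log n)^6).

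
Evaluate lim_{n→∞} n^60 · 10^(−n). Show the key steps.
lim = 0

Exponentials with base > 1 dominate every fixed polynomial: for any fixed c, n^c / 10^n → 0 as n → ∞ (e.g. by the ratio test, or by writing 10^n = e^(n ln 10) and noting e^(n ln 10) / n^c → ∞). Hence n^60 · 10^(−n) = n^60 / 10^n → 0.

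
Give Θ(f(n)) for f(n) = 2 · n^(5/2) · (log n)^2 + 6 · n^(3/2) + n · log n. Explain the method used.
f(n) ∈ Θ(n^(5/2) · (log n)^2)

Compare the terms by growth order. For large n, n^a · (log n)^b dominates n^a' · (log n)^b' iff a > a', or (a = a' and b > b'). Ranking the 3 terms shows the dominant one is 2 · n^(5/2) · (log n)^2. Hence f(n) ∈ Θ(n^(5/2) · (log n)^2).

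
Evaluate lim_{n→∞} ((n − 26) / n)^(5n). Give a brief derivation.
lim = e^(−130)

Rewrite as (1 − 26/n)^(5n). By the standard limit (1 + x/n)^n → e^x, we have (1 − 26/n)^n → e^(−26), and raising to the 5th power gives e^(−130).
More precisely, ln[(1 − 26/n)^(5n)] = 5n · ln(1 − 26/n) = 5n · (-26/n + O(1/n^2)) = -130 + O(1/n) → -130.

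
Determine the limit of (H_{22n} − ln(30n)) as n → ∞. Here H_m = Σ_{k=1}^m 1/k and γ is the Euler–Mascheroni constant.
lim = ln(11/15) + γ

By Euler-Maclaurin, H_m = ln m + γ + O(1/m). So
  H_{22n} − ln(30n) = ln(22n) + γ − ln(30n) + O(1/n)
                       = ln(22/30) + γ + O(1/n).
Hence the limit is ln(22/30) + γ (= ln(11/15)).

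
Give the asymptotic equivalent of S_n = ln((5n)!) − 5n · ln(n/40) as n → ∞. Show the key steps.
S_n ~ 5n · (ln 200 − 1) + O(ln n)

Stirling: ln((5n)!) = 5n ln(5n) − 5n + O(ln n).
  S_n = 5n ln(5n) − 5n − 5n ln(n/40) + O(ln n)
      = 5n ln(5n) − 5n ln n + 5n ln 40 − 5n + O(ln n)
      = 5n ln 5 + 5n ln 40 − 5n + O(ln n)
      = 5n (ln 200 − 1) + O(ln n).
Numerically ln(200) − 1 ≈ 4.2983.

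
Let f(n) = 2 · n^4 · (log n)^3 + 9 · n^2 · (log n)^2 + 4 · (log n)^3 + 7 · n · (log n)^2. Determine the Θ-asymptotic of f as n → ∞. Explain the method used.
f(n) ∈ Θ(n^4 · (log n)^3)

Compare the terms by growth order. For large n, n^a · (log n)^b dominates n^a' · (log n)^b' iff a > a', or (a = a' and b > b'). Ranking the 4 terms shows the dominant one is 2 · n^4 · (log n)^3. Hence f(n) ∈ Θ(n^4 · (log n)^3).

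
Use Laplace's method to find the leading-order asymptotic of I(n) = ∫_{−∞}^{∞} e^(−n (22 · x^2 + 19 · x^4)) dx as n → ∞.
I(n) ~ sqrt(π/(22n))

φ(x) = 22 · x^2 + 19 · x^4 has its unique global minimum at x* = 0 (since φ'(x) = 44x + 76x^3 = 0 only at x = 0 for real x with both coefficients positive, and φ → ∞ as |x| → ∞). At x* = 0, φ(0) = 0 and φ''(0) = 44. Laplace's method then gives
  I(n) ~ sqrt(2π / (n · φ''(0))) · e^(−n φ(0)) = sqrt(2π / (44n)) = sqrt(π/(22n)).
The 19 · x^4 term contributes only at subleading order (an O(1/n) relative correction).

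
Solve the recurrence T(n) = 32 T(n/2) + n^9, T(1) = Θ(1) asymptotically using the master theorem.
T(n) = Θ(n^9)

log_2 32 ≈ 5.000. f(n) = n^9 dominates n^(log_2 32) since 9 > 5.000, and the regularity condition a·f(n/b) = 32·(n/2)^9 = (32/512)·n^9 ≤ c·f(n) holds with c = 32/512 ≈ 0.0625 < 1. So this is Case 3: T(n) = Θ(f(n)) = Θ(n^9).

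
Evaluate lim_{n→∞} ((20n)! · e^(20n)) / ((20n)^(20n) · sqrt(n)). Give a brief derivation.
lim = sqrt(2π·20)

Stirling: (20n)! ~ sqrt(2π·20n) · (20n/e)^(20n). Hence
  (20n)! · e^(20n) / (20n)^(20n) ~ sqrt(2π·20n).
Dividing by sqrt(n): sqrt(2π·20n) / sqrt(n) = sqrt(2π·20) · n^((1−1)/2), so the limit is sqrt(2π·20).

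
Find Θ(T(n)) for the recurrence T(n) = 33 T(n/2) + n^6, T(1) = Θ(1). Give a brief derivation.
T(n) = Θ(n^6)

log_2 33 ≈ 5.044. f(n) = n^6 dominates n^(log_2 33) since 6 > 5.044, and the regularity condition a·f(n/b) = 33·(n/2)^6 = (33/64)·n^6 ≤ c·f(n) holds with c = 33/64 ≈ 0.516 < 1. So this is Case 3: T(n) = Θ(f(n)) = Θ(n^6).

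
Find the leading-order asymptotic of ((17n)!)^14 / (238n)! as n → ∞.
((17n)!)^14/(238n)! ~ ((2π·17n)^(13/2) / sqrt(14)) · 14^(−14·17n)  →  0

Write N = 17n. Stirling: N! ~ sqrt(2π N)(N/e)^N and (14N)! ~ sqrt(2π·14N)·(14N/e)^(14N).
  (N!)^14/(14N)! ~ (2π N)^(14/2) (N/e)^(14N) / [sqrt(2π·14N) (14N/e)^(14N)]
     = (2π N)^(14/2) / sqrt(2π·14N) · (N/(14N))^(14N)
     = (2π N)^((14−1)/2) / sqrt(14) · 14^(−14N).
Since 14^14 > 1, the factor 14^(−14N) decays exponentially, so the ratio → 0. Substituting N = 17n gives the stated form.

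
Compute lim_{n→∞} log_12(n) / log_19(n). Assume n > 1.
lim = ln(19) / ln(12) = log_12(19)

Change of base: log_12(n) = ln n / ln 12 and log_19(n) = ln n / ln 19. The ratio is (ln n / ln 12) · (ln 19 / ln n) = ln 19 / ln 12, a constant independent of n. So the limit is ln 19 / ln 12 = log_12(19).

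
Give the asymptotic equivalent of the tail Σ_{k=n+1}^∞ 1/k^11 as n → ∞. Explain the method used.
Σ_{k>n} 1/k^11 ~ 1/(10 · n^10)

Compare to the integral: ∫_{n}^∞ x^(−11) dx = [−x^(−10)/10]_{n}^∞ = 1/((11−1)·n^10). Euler-Maclaurin then gives
  Σ_{k>n} 1/k^11 = ∫_{n}^∞ dx/x^11 − 1/(2·n^11) + O(1/n^12).
(Equivalently this is ζ(11) − Σ_{k≤n} 1/k^11.)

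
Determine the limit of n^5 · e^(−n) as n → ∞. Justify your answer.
lim = 0

Exponentials with base > 1 dominate every fixed polynomial: for any fixed c, n^c / e^n → 0 as n → ∞ (e.g. by the ratio test, or since e^n grows faster than any power of n). Hence n^5 · e^(−n) = n^5 / e^n → 0.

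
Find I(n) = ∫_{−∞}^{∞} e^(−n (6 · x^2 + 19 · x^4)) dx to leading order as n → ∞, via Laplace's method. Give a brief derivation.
I(n) ~ sqrt(π/(6n))

φ(x) = 6 · x^2 + 19 · x^4 has its unique global minimum at x* = 0 (since φ'(x) = 12x + 76x^3 = 0 only at x = 0 for real x with both coefficients positive, and φ → ∞ as |x| → ∞). At x* = 0, φ(0) = 0 and φ''(0) = 12. Laplace's method then gives
  I(n) ~ sqrt(2π / (n · φ''(0))) · e^(−n φ(0)) = sqrt(2π / (12n)) = sqrt(π/(6n)).
The 19 · x^4 term contributes only at subleading order (an O(1/n) relative correction).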